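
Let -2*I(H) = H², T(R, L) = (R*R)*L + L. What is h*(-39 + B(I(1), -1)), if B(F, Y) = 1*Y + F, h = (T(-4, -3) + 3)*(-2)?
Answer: -3888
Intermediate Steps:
T(R, L) = L + L*R² (T(R, L) = R²*L + L = L*R² + L = L + L*R²)
I(H) = -H²/2
h = 96 (h = (-3*(1 + (-4)²) + 3)*(-2) = (-3*(1 + 16) + 3)*(-2) = (-3*17 + 3)*(-2) = (-51 + 3)*(-2) = -48*(-2) = 96)
B(F, Y) = F + Y (B(F, Y) = Y + F = F + Y)
h*(-39 + B(I(1), -1)) = 96*(-39 + (-½*1² - 1)) = 96*(-39 + (-½*1 - 1)) = 96*(-39 + (-½ - 1)) = 96*(-39 - 3/2) = 96*(-81/2) = -3888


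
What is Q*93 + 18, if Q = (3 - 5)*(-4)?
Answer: 762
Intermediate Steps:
Q = 8 (Q = -2*(-4) = 8)
Q*93 + 18 = 8*93 + 18 = 744 + 18 = 762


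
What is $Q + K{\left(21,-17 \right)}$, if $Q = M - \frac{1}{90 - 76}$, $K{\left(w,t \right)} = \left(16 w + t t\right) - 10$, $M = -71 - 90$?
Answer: $\frac{6355}{14} \approx 453.93$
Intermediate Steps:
$M = -161$
$K{\left(w,t \right)} = -10 + t^{2} + 16 w$ ($K{\left(w,t \right)} = \left(16 w + t^{2}\right) - 10 = \left(t^{2} + 16 w\right) - 10 = -10 + t^{2} + 16 w$)
$Q = - \frac{2255}{14}$ ($Q = -161 - \frac{1}{90 - 76} = -161 - \frac{1}{14} = - \frac{2255}{14} \approx -161.07$)
$Q + K{\left(21,-17 \right)} = - \frac{2255}{14} + \left(-10 + \left(-17\right)^{2} + 16 \cdot 21\right) = - \frac{2255}{14} + \left(-10 + 289 + 336\right) = - \frac{2255}{14} + 615 = \frac{6355}{14}$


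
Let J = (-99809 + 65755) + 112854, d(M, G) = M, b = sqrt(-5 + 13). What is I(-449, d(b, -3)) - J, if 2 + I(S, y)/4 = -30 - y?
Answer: -78928 - 8*sqrt(2) ≈ -78939.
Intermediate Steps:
b = 2*sqrt(2) (b = sqrt(8) = 2*sqrt(2) ≈ 2.8284)
I(S, y) = -128 - 4*y (I(S, y) = -8 + 4*(-30 - y) = -8 + (-120 - 4*y) = -128 - 4*y)
J = 78800 (J = -34054 + 112854 = 78800)
I(-449, d(b, -3)) - J = (-128 - 8*sqrt(2)) - 1*78800 = (-128 - 8*sqrt(2)) - 78800 = -78928 - 8*sqrt(2)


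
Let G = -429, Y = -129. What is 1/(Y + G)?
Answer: -1/558 ≈ -0.0017921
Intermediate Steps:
1/(Y + G) = 1/(-129 - 429) = 1/(-558) = -1/558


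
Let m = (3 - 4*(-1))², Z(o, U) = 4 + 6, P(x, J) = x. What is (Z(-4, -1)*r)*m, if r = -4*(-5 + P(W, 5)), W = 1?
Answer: 7840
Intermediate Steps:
Z(o, U) = 10
m = 49 (m = (3 + 4)² = 7² = 49)
r = 16 (r = -4*(-5 + 1) = -4*(-4) = 16)
(Z(-4, -1)*r)*m = (10*16)*49 = 160*49 = 7840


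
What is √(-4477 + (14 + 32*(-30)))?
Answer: I*√5423 ≈ 73.641*I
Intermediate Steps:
√(-4477 + (14 + 32*(-30))) = √(-4477 + (14 - 960)) = √(-4477 - 946) = √(-5423) = I*√5423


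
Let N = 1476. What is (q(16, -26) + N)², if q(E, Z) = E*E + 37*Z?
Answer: 592900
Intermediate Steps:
q(E, Z) = E² + 37*Z
(q(16, -26) + N)² = ((16² + 37*(-26)) + 1476)² = ((256 - 962) + 1476)² = (-706 + 1476)² = 770² = 592900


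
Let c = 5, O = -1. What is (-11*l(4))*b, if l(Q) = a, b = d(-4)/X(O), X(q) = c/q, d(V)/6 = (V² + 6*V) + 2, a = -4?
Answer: 1584/5 ≈ 316.80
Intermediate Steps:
d(V) = 12 + 6*V² + 36*V (d(V) = 6*((V² + 6*V) + 2) = 6*(2 + V² + 6*V) = 12 + 6*V² + 36*V)
X(q) = 5/q
b = 36/5 (b = (12 + 6*(-4)² + 36*(-4))/((5/(-1))) = (12 + 6*16 - 144)/((5*(-1))) = (12 + 96 - 144)/(-5) = -36*(-⅕) = 36/5 ≈ 7.2000)
l(Q) = -4
(-11*l(4))*b = -11*(-4)*(36/5) = 44*(36/5) = 1584/5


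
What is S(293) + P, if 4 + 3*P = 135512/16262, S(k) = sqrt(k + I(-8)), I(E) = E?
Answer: 11744/8131 + sqrt(285) ≈ 18.326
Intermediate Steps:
S(k) = sqrt(-8 + k) (S(k) = sqrt(k - 8) = sqrt(-8 + k))
P = 11744/8131 (P = -4/3 + (135512/16262)/3 = -4/3 + (135512*(1/16262))/3 = -4/3 + (1/3)*(67756/8131) = -4/3 + 67756/24393 = 11744/8131 ≈ 1.4443)
S(293) + P = sqrt(-8 + 293) + 11744/8131 = sqrt(285) + 11744/8131 = 11744/8131 + sqrt(285)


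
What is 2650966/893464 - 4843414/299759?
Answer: -1766382564451/133911937588 ≈ -13.191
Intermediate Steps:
2650966/893464 - 4843414/299759 = 2650966*(1/893464) - 4843414*1/299759 = 1325483/446732 - 4843414/299759 = -1766382564451/133911937588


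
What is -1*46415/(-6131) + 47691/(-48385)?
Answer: 1953396254/296648435 ≈ 6.5849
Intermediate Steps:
-1*46415/(-6131) + 47691/(-48385) = -46415*(-1/6131) + 47691*(-1/48385) = 46415/6131 - 47691/48385 = 1953396254/296648435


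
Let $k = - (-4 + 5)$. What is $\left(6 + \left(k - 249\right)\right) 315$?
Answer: $-76860$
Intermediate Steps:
$k = -1$ ($k = \left(-1\right) 1 = -1$)
$\left(6 + \left(k - 249\right)\right) 315 = \left(6 - 250\right) 315 = \left(-244\right) 315 = -76860$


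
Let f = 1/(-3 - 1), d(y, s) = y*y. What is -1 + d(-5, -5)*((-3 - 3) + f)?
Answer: -629/4 ≈ -157.25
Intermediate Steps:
d(y, s) = y**2
f = -1/4 (f = 1/(-4) = -1/4 ≈ -0.25000)
-1 + d(-5, -5)*((-3 - 3) + f) = -1 + (-5)**2*((-3 - 3) - 1/4) = -1 + 25*(-6 - 1/4) = -1 + 25*(-25/4) = -1 - 625/4 = -629/4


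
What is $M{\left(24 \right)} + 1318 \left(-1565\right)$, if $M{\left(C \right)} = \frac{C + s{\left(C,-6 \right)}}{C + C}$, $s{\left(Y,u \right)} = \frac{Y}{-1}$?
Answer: $-2062670$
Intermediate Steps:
$s{\left(Y,u \right)} = - Y$ ($s{\left(Y,u \right)} = Y \left(-1\right) = - Y$)
$M{\left(C \right)} = 0$ ($M{\left(C \right)} = \frac{C - C}{C + C} = \frac{0}{2 C} = 0 \frac{1}{2 C} = 0$)
$M{\left(24 \right)} + 1318 \left(-1565\right) = 0 + 1318 \left(-1565\right) = 0 - 2062670 = -2062670$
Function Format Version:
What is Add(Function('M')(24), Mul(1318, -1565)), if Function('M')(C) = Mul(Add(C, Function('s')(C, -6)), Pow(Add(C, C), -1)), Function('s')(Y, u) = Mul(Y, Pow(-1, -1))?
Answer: -2062670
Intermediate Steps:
Function('s')(Y, u) = Mul(-1, Y) (Function('s')(Y, u) = Mul(Y, -1) = Mul(-1, Y))
Function('M')(C) = 0 (Function('M')(C) = Mul(Add(C, Mul(-1, C)), Pow(Add(C, C), -1)) = Mul(0, Pow(Mul(2, C), -1)) = Mul(0, Mul(Rational(1, 2), Pow(C, -1))) = 0)
Add(Function('M')(24), Mul(1318, -1565)) = Add(0, Mul(1318, -1565)) = Add(0, -2062670) = -2062670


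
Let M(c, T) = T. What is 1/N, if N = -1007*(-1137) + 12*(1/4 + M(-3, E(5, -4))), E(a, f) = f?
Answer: 1/1144914 ≈ 8.7343e-7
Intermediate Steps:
N = 1144914 (N = -1007*(-1137) + 12*(1/4 - 4) = 1144959 + 12*(¼ - 4) = 1144959 + 12*(-15/4) = 1144959 - 45 = 1144914)
1/N = 1/1144914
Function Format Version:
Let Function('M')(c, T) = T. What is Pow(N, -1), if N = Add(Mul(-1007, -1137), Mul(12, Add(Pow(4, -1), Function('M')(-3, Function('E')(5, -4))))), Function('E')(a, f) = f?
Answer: Rational(1, 1144914) ≈ 8.7343e-7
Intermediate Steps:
N = 1144914 (N = Add(Mul(-1007, -1137), Mul(12, Add(Pow(4, -1), -4))) = Add(1144959, Mul(12, Add(Rational(1, 4), -4))) = Add(1144959, Mul(12, Rational(-15, 4))) = Add(1144959, -45) = 1144914)
Pow(N, -1) = Pow(1144914, -1) = Rational(1, 1144914)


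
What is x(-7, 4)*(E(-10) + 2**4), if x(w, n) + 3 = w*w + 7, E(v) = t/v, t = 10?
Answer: 795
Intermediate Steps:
E(v) = 10/v
x(w, n) = 4 + w**2 (x(w, n) = -3 + (w*w + 7) = -3 + (w**2 + 7) = -3 + (7 + w**2) = 4 + w**2)
x(-7, 4)*(E(-10) + 2**4) = (4 + (-7)**2)*(10/(-10) + 2**4) = (4 + 49)*(10*(-1/10) + 16) = 53*(-1 + 16) = 53*15 = 795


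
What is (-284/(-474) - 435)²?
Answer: 10599320209/56169 ≈ 1.8870e+5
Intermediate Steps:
(-284/(-474) - 435)² = (-284*(-1/474) - 435)² = (142/237 - 435)² = (-102953/237)² = 10599320209/56169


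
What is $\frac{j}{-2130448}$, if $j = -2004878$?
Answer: $\frac{1002439}{1065224} \approx 0.94106$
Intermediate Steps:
$\frac{j}{-2130448} = - \frac{2004878}{-2130448} = \left(-2004878\right) \left(- \frac{1}{2130448}\right) = \frac{1002439}{1065224}$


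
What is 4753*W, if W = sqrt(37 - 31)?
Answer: 4753*sqrt(6) ≈ 11642.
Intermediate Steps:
W = sqrt(6) ≈ 2.4495
4753*W = 4753*sqrt(6)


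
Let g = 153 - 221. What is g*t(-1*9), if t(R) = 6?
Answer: -408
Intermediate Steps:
g = -68
g*t(-1*9) = -68*6 = -408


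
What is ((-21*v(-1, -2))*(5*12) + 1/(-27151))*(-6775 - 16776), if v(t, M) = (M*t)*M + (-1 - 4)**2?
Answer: 16919402522011/27151 ≈ 6.2316e+8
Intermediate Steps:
v(t, M) = 25 + t*M**2 (v(t, M) = t*M**2 + (-5)**2 = t*M**2 + 25 = 25 + t*M**2)
((-21*v(-1, -2))*(5*12) + 1/(-27151))*(-6775 - 16776) = ((-21*(25 - 1*(-2)**2))*(5*12) + 1/(-27151))*(-6775 - 16776) = (-21*(25 - 1*4)*60 - 1/27151)*(-23551) = (-21*(25 - 4)*60 - 1/27151)*(-23551) = (-21*21*60 - 1/27151)*(-23551) = (-441*60 - 1/27151)*(-23551) = (-26460 - 1/27151)*(-23551) = -718415461/27151*(-23551) = 16919402522011/27151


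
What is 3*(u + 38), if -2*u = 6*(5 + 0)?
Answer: 69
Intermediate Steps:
u = -15 (u = -3*(5 + 0) = -3*5 = -½*30 = -15)
3*(u + 38) = 3*(-15 + 38) = 3*23 = 69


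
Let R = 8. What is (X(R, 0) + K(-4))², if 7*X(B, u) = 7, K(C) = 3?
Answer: 16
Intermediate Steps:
X(B, u) = 1 (X(B, u) = (⅐)*7 = 1)
(X(R, 0) + K(-4))² = (1 + 3)² = 4² = 16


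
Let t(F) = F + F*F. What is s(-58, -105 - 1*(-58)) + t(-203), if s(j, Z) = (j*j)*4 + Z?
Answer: 54415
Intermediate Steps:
t(F) = F + F²
s(j, Z) = Z + 4*j² (s(j, Z) = j²*4 + Z = 4*j² + Z = Z + 4*j²)
s(-58, -105 - 1*(-58)) + t(-203) = ((-105 - 1*(-58)) + 4*(-58)²) - 203*(1 - 203) = ((-105 + 58) + 4*3364) - 203*(-202) = (-47 + 13456) + 41006 = 13409 + 41006 = 54415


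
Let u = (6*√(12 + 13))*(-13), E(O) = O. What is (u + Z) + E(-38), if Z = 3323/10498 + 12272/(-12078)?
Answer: -27178444747/63397422 ≈ -428.70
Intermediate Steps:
u = -390 (u = (6*√25)*(-13) = (6*5)*(-13) = 30*(-13) = -390)
Z = -44348131/63397422 (Z = 3323*(1/10498) + 12272*(-1/12078) = 3323/10498 - 6136/6039 = -44348131/63397422 ≈ -0.69953)
(u + Z) + E(-38) = (-390 - 44348131/63397422) - 38 = -24769342711/63397422 - 38 = -27178444747/63397422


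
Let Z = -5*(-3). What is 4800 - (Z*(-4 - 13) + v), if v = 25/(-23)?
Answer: 116290/23 ≈ 5056.1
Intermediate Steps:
v = -25/23 (v = 25*(-1/23) = -25/23 ≈ -1.0870)
Z = 15
4800 - (Z*(-4 - 13) + v) = 4800 - (15*(-4 - 13) - 25/23) = 4800 - (15*(-17) - 25/23) = 4800 - (-255 - 25/23) = 4800 - 1*(-5890/23) = 4800 + 5890/23 = 116290/23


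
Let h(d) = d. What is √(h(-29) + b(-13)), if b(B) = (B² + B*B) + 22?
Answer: √331 ≈ 18.193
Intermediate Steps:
b(B) = 22 + 2*B² (b(B) = (B² + B²) + 22 = 2*B² + 22 = 22 + 2*B²)
√(h(-29) + b(-13)) = √(-29 + (22 + 2*(-13)²)) = √(-29 + (22 + 2*169)) = √(-29 + (22 + 338)) = √(-29 + 360) = √331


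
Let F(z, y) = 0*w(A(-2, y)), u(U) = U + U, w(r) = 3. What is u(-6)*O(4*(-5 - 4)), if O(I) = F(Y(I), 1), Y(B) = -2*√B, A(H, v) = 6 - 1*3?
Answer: 0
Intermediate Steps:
A(H, v) = 3 (A(H, v) = 6 - 3 = 3)
u(U) = 2*U
F(z, y) = 0 (F(z, y) = 0*3 = 0)
O(I) = 0
u(-6)*O(4*(-5 - 4)) = (2*(-6))*0 = -12*0 = 0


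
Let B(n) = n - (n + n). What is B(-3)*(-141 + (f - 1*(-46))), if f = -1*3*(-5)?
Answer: -240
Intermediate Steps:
f = 15 (f = -3*(-5) = 15)
B(n) = -n (B(n) = n - 2*n = -n)
B(-3)*(-141 + (f - 1*(-46))) = (-1*(-3))*(-141 + (15 - 1*(-46))) = 3*(-141 + (15 + 46)) = 3*(-141 + 61) = 3*(-80) = -240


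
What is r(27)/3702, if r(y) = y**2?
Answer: 243/1234 ≈ 0.19692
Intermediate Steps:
r(27)/3702 = 27**2/3702 = 729*(1/3702) = 243/1234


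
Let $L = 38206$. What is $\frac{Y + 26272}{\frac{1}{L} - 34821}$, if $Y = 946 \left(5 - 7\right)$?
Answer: $- \frac{186292456}{266074225} \approx -0.70015$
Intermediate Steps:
$Y = -1892$ ($Y = 946 \left(5 - 7\right) = 946 \left(-2\right) = -1892$)
$\frac{Y + 26272}{\frac{1}{L} - 34821} = \frac{-1892 + 26272}{\frac{1}{38206} - 34821} = \frac{24380}{\frac{1}{38206} - 34821} = \frac{24380}{- \frac{1330371125}{38206}} = 24380 \left(- \frac{38206}{1330371125}\right) = - \frac{186292456}{266074225}$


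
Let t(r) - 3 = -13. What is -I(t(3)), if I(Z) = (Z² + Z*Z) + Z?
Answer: -190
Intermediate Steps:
t(r) = -10 (t(r) = 3 - 13 = -10)
I(Z) = Z + 2*Z² (I(Z) = (Z² + Z²) + Z = 2*Z² + Z = Z + 2*Z²)
-I(t(3)) = -(-10)*(1 + 2*(-10)) = -(-10)*(1 - 20) = -(-10)*(-19) = -1*190 = -190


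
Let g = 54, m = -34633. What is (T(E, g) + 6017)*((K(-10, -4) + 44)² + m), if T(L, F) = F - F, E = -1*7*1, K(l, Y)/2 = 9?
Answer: -185257413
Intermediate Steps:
K(l, Y) = 18 (K(l, Y) = 2*9 = 18)
E = -7 (E = -7*1 = -7)
T(L, F) = 0
(T(E, g) + 6017)*((K(-10, -4) + 44)² + m) = (0 + 6017)*((18 + 44)² - 34633) = 6017*(62² - 34633) = 6017*(3844 - 34633) = 6017*(-30789) = -185257413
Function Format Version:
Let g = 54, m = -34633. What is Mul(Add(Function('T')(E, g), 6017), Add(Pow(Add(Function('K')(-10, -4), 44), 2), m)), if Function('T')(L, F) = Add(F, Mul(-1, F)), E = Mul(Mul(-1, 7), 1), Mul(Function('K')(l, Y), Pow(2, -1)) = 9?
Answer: -185257413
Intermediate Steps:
Function('K')(l, Y) = 18 (Function('K')(l, Y) = Mul(2, 9) = 18)
E = -7 (E = Mul(-7, 1) = -7)
Function('T')(L, F) = 0
Mul(Add(Function('T')(E, g), 6017), Add(Pow(Add(Function('K')(-10, -4), 44), 2), m)) = Mul(Add(0, 6017), Add(Pow(Add(18, 44), 2), -34633)) = Mul(6017, Add(Pow(62, 2), -34633)) = Mul(6017, Add(3844, -34633)) = Mul(6017, -30789) = -185257413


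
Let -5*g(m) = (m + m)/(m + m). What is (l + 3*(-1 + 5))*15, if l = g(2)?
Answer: 177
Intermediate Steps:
g(m) = -⅕ (g(m) = -(m + m)/(5*(m + m)) = -2*m/(5*(2*m)) = -2*m*1/(2*m)/5 = -⅕*1 = -⅕)
l = -⅕ ≈ -0.20000
(l + 3*(-1 + 5))*15 = (-⅕ + 3*(-1 + 5))*15 = (-⅕ + 3*4)*15 = (-⅕ + 12)*15 = (59/5)*15 = 177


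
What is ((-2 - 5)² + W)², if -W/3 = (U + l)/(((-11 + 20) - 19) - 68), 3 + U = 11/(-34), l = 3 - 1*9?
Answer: 1848914001/781456 ≈ 2366.0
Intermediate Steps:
l = -6 (l = 3 - 9 = -6)
U = -113/34 (U = -3 + 11/(-34) = -3 + 11*(-1/34) = -3 - 11/34 = -113/34 ≈ -3.3235)
W = -317/884 (W = -3*(-113/34 - 6)/(((-11 + 20) - 19) - 68) = -(-951)/(34*((9 - 19) - 68)) = -(-951)/(34*(-10 - 68)) = -(-951)/(34*(-78)) = -(-951)*(-1)/(34*78) = -3*317/2652 = -317/884 ≈ -0.35860)
((-2 - 5)² + W)² = ((-2 - 5)² - 317/884)² = ((-7)² - 317/884)² = (49 - 317/884)² = (42999/884)² = 1848914001/781456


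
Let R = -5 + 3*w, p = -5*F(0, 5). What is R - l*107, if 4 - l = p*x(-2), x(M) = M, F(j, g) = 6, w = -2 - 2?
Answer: 5975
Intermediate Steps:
w = -4
p = -30 (p = -5*6 = -30)
l = -56 (l = 4 - (-30)*(-2) = 4 - 1*60 = 4 - 60 = -56)
R = -17 (R = -5 + 3*(-4) = -5 - 12 = -17)
R - l*107 = -17 - 1*(-56)*107 = -17 + 56*107 = -17 + 5992 = 5975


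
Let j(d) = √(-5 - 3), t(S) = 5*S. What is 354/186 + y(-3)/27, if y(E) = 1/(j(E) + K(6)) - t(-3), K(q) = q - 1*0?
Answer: 5041/2046 - I*√2/594 ≈ 2.4638 - 0.0023808*I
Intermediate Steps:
K(q) = q (K(q) = q + 0 = q)
j(d) = 2*I*√2 (j(d) = √(-8) = 2*I*√2)
y(E) = 15 + 1/(6 + 2*I*√2) (y(E) = 1/(2*I*√2 + 6) - 5*(-3) = 1/(6 + 2*I*√2) - 1*(-15) = 1/(6 + 2*I*√2) + 15 = 15 + 1/(6 + 2*I*√2))
354/186 + y(-3)/27 = 354/186 + (333/22 - I*√2/22)/27 = 354*(1/186) + (333/22 - I*√2/22)*(1/27) = 59/31 + (37/66 - I*√2/594) = 5041/2046 - I*√2/594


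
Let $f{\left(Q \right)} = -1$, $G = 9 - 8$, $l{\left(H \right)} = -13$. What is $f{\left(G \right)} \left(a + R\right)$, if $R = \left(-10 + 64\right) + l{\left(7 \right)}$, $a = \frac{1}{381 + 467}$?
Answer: $- \frac{34769}{848} \approx -41.001$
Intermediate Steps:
$G = 1$ ($G = 9 - 8 = 1$)
$a = \frac{1}{848} \approx 0.0011792$
$R = 41$ ($R = \left(-10 + 64\right) - 13 = 54 - 13 = 41$)
$f{\left(G \right)} \left(a + R\right) = - (\frac{1}{848} + 41) = \left(-1\right) \frac{34769}{848} = - \frac{34769}{848}$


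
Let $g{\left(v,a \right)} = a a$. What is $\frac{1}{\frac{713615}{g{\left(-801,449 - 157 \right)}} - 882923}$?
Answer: $- \frac{85264}{75280833057} \approx -1.1326 \cdot 10^{-6}$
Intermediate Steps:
$g{\left(v,a \right)} = a^{2}$
$\frac{1}{\frac{713615}{g{\left(-801,449 - 157 \right)}} - 882923} = \frac{1}{\frac{713615}{\left(449 - 157\right)^{2}} - 882923} = \frac{1}{\frac{713615}{292^{2}} - 882923} = \frac{1}{\frac{713615}{85264} - 882923} = \frac{1}{- \frac{75280833057}{85264}} = - \frac{85264}{75280833057}$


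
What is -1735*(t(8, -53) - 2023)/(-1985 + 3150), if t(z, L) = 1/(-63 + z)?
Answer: 38609302/12815 ≈ 3012.8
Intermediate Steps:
-1735*(t(8, -53) - 2023)/(-1985 + 3150) = -1735*(1/(-63 + 8) - 2023)/(-1985 + 3150) = -1735/(1165/(1/(-55) - 2023)) = -1735/(1165/(-1/55 - 2023)) = -1735/(1165/(-111266/55)) = -1735/(1165*(-55/111266)) = -1735/(-64075/111266) = -1735*(-111266/64075) = 38609302/12815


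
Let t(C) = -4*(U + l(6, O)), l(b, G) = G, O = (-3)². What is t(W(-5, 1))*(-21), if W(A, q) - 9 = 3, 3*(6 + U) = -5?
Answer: 112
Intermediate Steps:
U = -23/3 (U = -6 + (⅓)*(-5) = -6 - 5/3 = -23/3 ≈ -7.6667)
W(A, q) = 12 (W(A, q) = 9 + 3 = 12)
O = 9
t(C) = -16/3 (t(C) = -4*(-23/3 + 9) = -4*4/3 = -16/3)
t(W(-5, 1))*(-21) = -16/3*(-21) = 112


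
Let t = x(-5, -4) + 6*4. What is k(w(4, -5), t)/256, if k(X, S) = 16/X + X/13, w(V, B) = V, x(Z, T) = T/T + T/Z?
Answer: 7/416 ≈ 0.016827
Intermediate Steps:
x(Z, T) = 1 + T/Z
t = 129/5 (t = (-4 - 5)/(-5) + 6*4 = -⅕*(-9) + 24 = 9/5 + 24 = 129/5 ≈ 25.800)
k(X, S) = 16/X + X/13 (k(X, S) = 16/X + X*(1/13) = 16/X + X/13)
k(w(4, -5), t)/256 = (16/4 + (1/13)*4)/256 = (16*(¼) + 4/13)*(1/256) = (4 + 4/13)*(1/256) = (56/13)*(1/256) = 7/416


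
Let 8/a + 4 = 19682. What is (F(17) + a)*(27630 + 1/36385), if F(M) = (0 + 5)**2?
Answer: 247287005877429/357992015 ≈ 6.9076e+5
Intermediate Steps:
a = 4/9839 (a = 8/(-4 + 19682) = 8/19678 = 8*(1/19678) = 4/9839 ≈ 0.00040655)
F(M) = 25 (F(M) = 5**2 = 25)
(F(17) + a)*(27630 + 1/36385) = (25 + 4/9839)*(27630 + 1/36385) = 245979*(27630 + 1/36385)/9839 = (245979/9839)*(1005317551/36385) = 247287005877429/357992015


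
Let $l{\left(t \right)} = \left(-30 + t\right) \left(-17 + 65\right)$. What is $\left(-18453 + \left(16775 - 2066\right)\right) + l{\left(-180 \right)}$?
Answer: $-13824$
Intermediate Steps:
$l{\left(t \right)} = -1440 + 48 t$ ($l{\left(t \right)} = \left(-30 + t\right) 48 = -1440 + 48 t$)
$\left(-18453 + \left(16775 - 2066\right)\right) + l{\left(-180 \right)} = \left(-18453 + \left(16775 - 2066\right)\right) + \left(-1440 + 48 \left(-180\right)\right) = \left(-18453 + \left(16775 - 2066\right)\right) - 10080 = \left(-18453 + 14709\right) - 10080 = -3744 - 10080 = -13824$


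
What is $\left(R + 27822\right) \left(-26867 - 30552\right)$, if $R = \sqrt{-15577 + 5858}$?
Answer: $-1597511418 - 57419 i \sqrt{9719} \approx -1.5975 \cdot 10^{9} - 5.6606 \cdot 10^{6} i$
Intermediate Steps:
$R = i \sqrt{9719}$ ($R = \sqrt{-9719} = i \sqrt{9719} \approx 98.585 i$)
$\left(R + 27822\right) \left(-26867 - 30552\right) = \left(i \sqrt{9719} + 27822\right) \left(-26867 - 30552\right) = \left(27822 + i \sqrt{9719}\right) \left(-57419\right) = -1597511418 - 57419 i \sqrt{9719}$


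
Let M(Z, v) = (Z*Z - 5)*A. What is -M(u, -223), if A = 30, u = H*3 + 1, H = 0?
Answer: 120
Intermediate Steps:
u = 1 (u = 0*3 + 1 = 0 + 1 = 1)
M(Z, v) = -150 + 30*Z**2 (M(Z, v) = (Z*Z - 5)*30 = (Z**2 - 5)*30 = (-5 + Z**2)*30 = -150 + 30*Z**2)
-M(u, -223) = -(-150 + 30*1**2) = -(-150 + 30*1) = -(-150 + 30) = -1*(-120) = 120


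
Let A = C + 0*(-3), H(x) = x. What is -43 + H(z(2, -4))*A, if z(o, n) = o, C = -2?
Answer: -47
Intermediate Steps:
A = -2 (A = -2 + 0*(-3) = -2 + 0 = -2)
-43 + H(z(2, -4))*A = -43 + 2*(-2) = -43 - 4 = -47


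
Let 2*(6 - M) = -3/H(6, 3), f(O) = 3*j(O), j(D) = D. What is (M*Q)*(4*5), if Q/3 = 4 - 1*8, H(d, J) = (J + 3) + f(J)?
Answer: -1464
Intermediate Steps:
f(O) = 3*O
H(d, J) = 3 + 4*J (H(d, J) = (J + 3) + 3*J = (3 + J) + 3*J = 3 + 4*J)
M = 61/10 (M = 6 - (-3)/(2*(3 + 4*3)) = 6 - (-3)/(2*(3 + 12)) = 6 - (-3)/(2*15) = 6 - ½*(-⅕) = 6 + ⅒ = 61/10 ≈ 6.1000)
Q = -12 (Q = 3*(4 - 1*8) = 3*(4 - 8) = 3*(-4) = -12)
(M*Q)*(4*5) = ((61/10)*(-12))*(4*5) = -366/5*20 = -1464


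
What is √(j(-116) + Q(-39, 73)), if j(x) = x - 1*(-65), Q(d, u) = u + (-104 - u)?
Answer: I*√155 ≈ 12.45*I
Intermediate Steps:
Q(d, u) = -104
j(x) = 65 + x (j(x) = x + 65 = 65 + x)
√(j(-116) + Q(-39, 73)) = √((65 - 116) - 104) = √(-51 - 104) = √(-155) = I*√155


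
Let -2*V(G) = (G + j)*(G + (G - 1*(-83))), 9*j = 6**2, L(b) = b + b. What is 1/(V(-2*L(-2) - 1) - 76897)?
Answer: -2/154861 ≈ -1.2915e-5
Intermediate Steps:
L(b) = 2*b
j = 4 (j = (1/9)*6**2 = (1/9)*36 = 4)
V(G) = -(4 + G)*(83 + 2*G)/2 (V(G) = -(G + 4)*(G + (G - 1*(-83)))/2 = -(4 + G)*(G + (G + 83))/2 = -(4 + G)*(G + (83 + G))/2 = -(4 + G)*(83 + 2*G)/2)
1/(V(-2*L(-2) - 1) - 76897) = 1/((-166 - (-4*(-2) - 1)**2 - 91*(-4*(-2) - 1)/2) - 76897) = 1/((-166 - (-2*(-4) - 1)**2 - 91*(-2*(-4) - 1)/2) - 76897) = 1/((-166 - (8 - 1)**2 - 91*(8 - 1)/2) - 76897) = 1/((-166 - 1*7**2 - 91/2*7) - 76897) = 1/((-166 - 1*49 - 637/2) - 76897) = 1/((-166 - 49 - 637/2) - 76897) = 1/(-1067/2 - 76897) = 1/(-154861/2) = -2/154861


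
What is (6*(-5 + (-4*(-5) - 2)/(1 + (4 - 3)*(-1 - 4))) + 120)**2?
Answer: 3969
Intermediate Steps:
(6*(-5 + (-4*(-5) - 2)/(1 + (4 - 3)*(-1 - 4))) + 120)**2 = (6*(-5 + (20 - 2)/(1 + 1*(-5))) + 120)**2 = (6*(-5 + 18/(1 - 5)) + 120)**2 = (6*(-5 + 18/(-4)) + 120)**2 = (6*(-5 + 18*(-1/4)) + 120)**2 = (6*(-5 - 9/2) + 120)**2 = (6*(-19/2) + 120)**2 = (-57 + 120)**2 = 63**2 = 3969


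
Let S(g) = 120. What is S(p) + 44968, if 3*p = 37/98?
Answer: 45088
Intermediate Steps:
p = 37/294 (p = (37/98)/3 = (37*(1/98))/3 = (⅓)*(37/98) = 37/294 ≈ 0.12585)
S(p) + 44968 = 120 + 44968 = 45088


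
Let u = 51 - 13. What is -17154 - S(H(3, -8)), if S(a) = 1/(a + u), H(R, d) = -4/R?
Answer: -1886943/110 ≈ -17154.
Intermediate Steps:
u = 38
S(a) = 1/(38 + a) (S(a) = 1/(a + 38) = 1/(38 + a))
-17154 - S(H(3, -8)) = -17154 - 1/(38 - 4/3) = -17154 - 1/110/3 = -17154 - 1*3/110 = -17154 - 3/110 = -1886943/110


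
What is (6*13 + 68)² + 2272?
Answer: 23588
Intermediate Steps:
(6*13 + 68)² + 2272 = (78 + 68)² + 2272 = 146² + 2272 = 21316 + 2272 = 23588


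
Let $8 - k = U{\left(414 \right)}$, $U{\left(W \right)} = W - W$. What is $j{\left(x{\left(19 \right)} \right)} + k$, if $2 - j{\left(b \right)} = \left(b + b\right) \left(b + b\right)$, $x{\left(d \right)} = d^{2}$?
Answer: $-521274$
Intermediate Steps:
$U{\left(W \right)} = 0$
$j{\left(b \right)} = 2 - 4 b^{2}$ ($j{\left(b \right)} = 2 - \left(b + b\right) \left(b + b\right) = 2 - 2 b 2 b = 2 - 4 b^{2}$)
$k = 8$ ($k = 8 - 0 = 8 + 0 = 8$)
$j{\left(x{\left(19 \right)} \right)} + k = \left(2 - 4 \left(19^{2}\right)^{2}\right) + 8 = \left(2 - 4 \cdot 361^{2}\right) + 8 = \left(2 - 521284\right) + 8 = -521282 + 8 = -521274$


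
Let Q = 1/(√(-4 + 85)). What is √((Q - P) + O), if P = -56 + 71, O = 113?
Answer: √883/3 ≈ 9.9051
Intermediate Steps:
Q = ⅑ (Q = 1/(√81) = 1/9 = ⅑ ≈ 0.11111)
P = 15
√((Q - P) + O) = √((⅑ - 1*15) + 113) = √((⅑ - 15) + 113) = √(-134/9 + 113) = √(883/9) = √883/3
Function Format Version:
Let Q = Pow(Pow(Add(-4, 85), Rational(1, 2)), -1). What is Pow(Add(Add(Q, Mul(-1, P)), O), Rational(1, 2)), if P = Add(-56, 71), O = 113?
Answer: Mul(Rational(1, 3), Pow(883, Rational(1, 2))) ≈ 9.9051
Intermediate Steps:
Q = Rational(1, 9) (Q = Pow(Pow(81, Rational(1, 2)), -1) = Pow(9, -1) = Rational(1, 9) ≈ 0.11111)
P = 15
Pow(Add(Add(Q, Mul(-1, P)), O), Rational(1, 2)) = Pow(Add(Add(Rational(1, 9), Mul(-1, 15)), 113), Rational(1, 2)) = Pow(Add(Add(Rational(1, 9), -15), 113), Rational(1, 2)) = Pow(Add(Rational(-134, 9), 113), Rational(1, 2)) = Pow(Rational(883, 9), Rational(1, 2)) = Mul(Rational(1, 3), Pow(883, Rational(1, 2)))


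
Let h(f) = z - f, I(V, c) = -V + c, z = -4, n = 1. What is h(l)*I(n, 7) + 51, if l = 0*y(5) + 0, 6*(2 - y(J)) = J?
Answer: 27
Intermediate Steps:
y(J) = 2 - J/6
l = 0 (l = 0*(2 - 1/6*5) + 0 = 0*(2 - 5/6) + 0 = 0*(7/6) + 0 = 0 + 0 = 0)
I(V, c) = c - V
h(f) = -4 - f
h(l)*I(n, 7) + 51 = (-4 - 1*0)*(7 - 1*1) + 51 = (-4 + 0)*(7 - 1) + 51 = -4*6 + 51 = -24 + 51 = 27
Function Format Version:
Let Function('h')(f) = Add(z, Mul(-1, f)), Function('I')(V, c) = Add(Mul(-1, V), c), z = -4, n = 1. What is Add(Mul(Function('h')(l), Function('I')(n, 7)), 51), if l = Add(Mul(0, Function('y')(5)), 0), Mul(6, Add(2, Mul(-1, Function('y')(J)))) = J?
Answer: 27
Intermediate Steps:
Function('y')(J) = Add(2, Mul(Rational(-1, 6), J))
l = 0 (l = Add(Mul(0, Add(2, Mul(Rational(-1, 6), 5))), 0) = Add(Mul(0, Add(2, Rational(-5, 6))), 0) = Add(Mul(0, Rational(7, 6)), 0) = Add(0, 0) = 0)
Function('I')(V, c) = Add(c, Mul(-1, V))
Function('h')(f) = Add(-4, Mul(-1, f))
Add(Mul(Function('h')(l), Function('I')(n, 7)), 51) = Add(Mul(Add(-4, Mul(-1, 0)), Add(7, Mul(-1, 1))), 51) = Add(Mul(Add(-4, 0), Add(7, -1)), 51) = Add(Mul(-4, 6), 51) = Add(-24, 51) = 27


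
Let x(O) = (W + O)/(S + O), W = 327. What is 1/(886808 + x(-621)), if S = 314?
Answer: 307/272250350 ≈ 1.1276e-6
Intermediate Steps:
x(O) = (327 + O)/(314 + O)
1/(886808 + x(-621)) = 1/(886808 + (327 - 621)/(314 - 621)) = 1/(886808 - 294/(-307)) = 1/(886808 - 1/307*(-294)) = 1/(886808 + 294/307) = 1/(272250350/307) = 307/272250350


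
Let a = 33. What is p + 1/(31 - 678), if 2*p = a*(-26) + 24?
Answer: -269800/647 ≈ -417.00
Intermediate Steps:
p = -417 (p = (33*(-26) + 24)/2 = (-858 + 24)/2 = (1/2)*(-834) = -417)
p + 1/(31 - 678) = -417 + 1/(31 - 678) = -417 + 1/(-647) = -417 - 1/647 = -269800/647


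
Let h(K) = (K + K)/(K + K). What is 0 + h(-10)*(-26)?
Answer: -26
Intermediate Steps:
h(K) = 1 (h(K) = (2*K)/((2*K)) = (2*K)*(1/(2*K)) = 1)
0 + h(-10)*(-26) = 0 + 1*(-26) = 0 - 26 = -26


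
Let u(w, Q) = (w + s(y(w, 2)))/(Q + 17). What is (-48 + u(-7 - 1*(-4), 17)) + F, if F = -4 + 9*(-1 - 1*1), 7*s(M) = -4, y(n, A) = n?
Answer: -16685/238 ≈ -70.105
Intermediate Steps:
s(M) = -4/7 (s(M) = (⅐)*(-4) = -4/7)
F = -22 (F = -4 + 9*(-1 - 1) = -4 + 9*(-2) = -4 - 18 = -22)
u(w, Q) = (-4/7 + w)/(17 + Q) (u(w, Q) = (w - 4/7)/(Q + 17) = (-4/7 + w)/(17 + Q))
(-48 + u(-7 - 1*(-4), 17)) + F = (-48 + (-4/7 + (-7 - 1*(-4)))/(17 + 17)) - 22 = (-48 + (-4/7 + (-7 + 4))/34) - 22 = (-48 + (-4/7 - 3)/34) - 22 = (-48 + (1/34)*(-25/7)) - 22 = (-48 - 25/238) - 22 = -11449/238 - 22 = -16685/238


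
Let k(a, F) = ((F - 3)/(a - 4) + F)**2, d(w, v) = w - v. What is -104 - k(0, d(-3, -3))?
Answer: -1673/16 ≈ -104.56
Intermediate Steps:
k(a, F) = (F + (-3 + F)/(-4 + a))**2 (k(a, F) = ((-3 + F)/(-4 + a) + F)**2 = (F + (-3 + F)/(-4 + a))**2)
-104 - k(0, d(-3, -3)) = -104 - (3 + 3*(-3 - 1*(-3)) - 1*(-3 - 1*(-3))*0)**2/(-4 + 0)**2 = -104 - (3 + 3*(-3 + 3) - 1*(-3 + 3)*0)**2/(-4)**2 = -104 - (3 + 3*0 - 1*0*0)**2/16 = -104 - (3 + 0 + 0)**2/16 = -104 - 3**2/16 = -104 - 9/16 = -1673/16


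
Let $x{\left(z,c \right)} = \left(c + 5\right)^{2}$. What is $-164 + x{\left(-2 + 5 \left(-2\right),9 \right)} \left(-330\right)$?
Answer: $-64844$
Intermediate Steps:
$x{\left(z,c \right)} = \left(5 + c\right)^{2}$
$-164 + x{\left(-2 + 5 \left(-2\right),9 \right)} \left(-330\right) = -164 + \left(5 + 9\right)^{2} \left(-330\right) = -164 + 14^{2} \left(-330\right) = -164 + 196 \left(-330\right) = -164 - 64680 = -64844$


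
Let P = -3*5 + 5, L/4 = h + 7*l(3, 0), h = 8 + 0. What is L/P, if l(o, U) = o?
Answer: -58/5 ≈ -11.600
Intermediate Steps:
h = 8
L = 116 (L = 4*(8 + 7*3) = 4*(8 + 21) = 4*29 = 116)
P = -10 (P = -15 + 5 = -10)
L/P = 116/(-10) = 116*(-⅒) = -58/5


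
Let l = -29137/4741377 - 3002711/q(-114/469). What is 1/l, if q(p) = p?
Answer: 180172326/2225715300712475 ≈ 8.0950e-8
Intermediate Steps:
l = 2225715300712475/180172326 (l = -29137/4741377 - 3002711/((-114/469)) = -29137*1/4741377 - 3002711/((-114*1/469)) = -29137/4741377 - 3002711/(-114/469) = -29137/4741377 - 3002711*(-469/114) = -29137/4741377 + 1408271459/114 = 2225715300712475/180172326 ≈ 1.2353e+7)
1/l = 1/(2225715300712475/180172326) = 180172326/2225715300712475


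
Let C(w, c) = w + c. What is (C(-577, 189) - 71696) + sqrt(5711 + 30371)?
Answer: -72084 + sqrt(36082) ≈ -71894.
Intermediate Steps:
C(w, c) = c + w
(C(-577, 189) - 71696) + sqrt(5711 + 30371) = ((189 - 577) - 71696) + sqrt(5711 + 30371) = (-388 - 71696) + sqrt(36082) = -72084 + sqrt(36082)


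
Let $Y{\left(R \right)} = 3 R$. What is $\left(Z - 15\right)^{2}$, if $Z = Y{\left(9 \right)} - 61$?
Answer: $2401$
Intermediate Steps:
$Z = -34$ ($Z = 3 \cdot 9 - 61 = 27 - 61 = -34$)
$\left(Z - 15\right)^{2} = \left(-34 - 15\right)^{2} = \left(-49\right)^{2} = 2401$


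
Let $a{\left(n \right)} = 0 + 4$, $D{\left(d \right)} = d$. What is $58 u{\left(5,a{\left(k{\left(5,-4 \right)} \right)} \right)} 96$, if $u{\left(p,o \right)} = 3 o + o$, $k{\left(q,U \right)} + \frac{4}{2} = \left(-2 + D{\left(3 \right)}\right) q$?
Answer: $89088$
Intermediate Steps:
$k{\left(q,U \right)} = -2 + q$ ($k{\left(q,U \right)} = -2 + \left(-2 + 3\right) q = -2 + 1 q = -2 + q$)
$a{\left(n \right)} = 4$
$u{\left(p,o \right)} = 4 o$
$58 u{\left(5,a{\left(k{\left(5,-4 \right)} \right)} \right)} 96 = 58 \cdot 4 \cdot 4 \cdot 96 = 58 \cdot 16 \cdot 96 = 928 \cdot 96 = 89088$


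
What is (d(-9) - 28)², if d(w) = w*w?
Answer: 2809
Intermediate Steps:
d(w) = w²
(d(-9) - 28)² = ((-9)² - 28)² = (81 - 28)² = 53² = 2809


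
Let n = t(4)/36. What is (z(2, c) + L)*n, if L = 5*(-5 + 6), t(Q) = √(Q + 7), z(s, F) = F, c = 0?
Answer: 5*√11/36 ≈ 0.46064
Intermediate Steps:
t(Q) = √(7 + Q)
L = 5 (L = 5*1 = 5)
n = √11/36 (n = √(7 + 4)/36 = √11*(1/36) = √11/36 ≈ 0.092129)
(z(2, c) + L)*n = (0 + 5)*(√11/36) = 5*(√11/36) = 5*√11/36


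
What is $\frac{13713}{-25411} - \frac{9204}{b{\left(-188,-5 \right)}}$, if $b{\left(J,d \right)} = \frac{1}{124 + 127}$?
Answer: $- \frac{58704607557}{25411} \approx -2.3102 \cdot 10^{6}$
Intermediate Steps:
$b{\left(J,d \right)} = \frac{1}{251}$
$\frac{13713}{-25411} - \frac{9204}{b{\left(-188,-5 \right)}} = \frac{13713}{-25411} - 9204 \frac{1}{\frac{1}{251}} = 13713 \left(- \frac{1}{25411}\right) - 2310204 = - \frac{13713}{25411} - 2310204 = - \frac{58704607557}{25411}$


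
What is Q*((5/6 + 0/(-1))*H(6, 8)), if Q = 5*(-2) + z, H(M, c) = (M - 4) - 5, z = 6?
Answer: 10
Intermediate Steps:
H(M, c) = -9 + M (H(M, c) = (-4 + M) - 5 = -9 + M)
Q = -4 (Q = 5*(-2) + 6 = -10 + 6 = -4)
Q*((5/6 + 0/(-1))*H(6, 8)) = -4*(5/6 + 0/(-1))*(-9 + 6) = -4*(5*(⅙) + 0*(-1))*(-3) = -4*(⅚ + 0)*(-3) = -10*(-3)/3 = -4*(-5/2) = 10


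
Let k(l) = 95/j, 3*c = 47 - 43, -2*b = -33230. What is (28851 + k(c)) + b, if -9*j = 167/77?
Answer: 7526987/167 ≈ 45072.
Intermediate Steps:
b = 16615 (b = -1/2*(-33230) = 16615)
j = -167/693 (j = -167/(9*77) = -1/9*167/77 = -167/693 ≈ -0.24098)
c = 4/3 (c = (47 - 43)/3 = (1/3)*4 = 4/3 ≈ 1.3333)
k(l) = -65835/167 (k(l) = 95/(-167/693) = 95*(-693/167) = -65835/167)
(28851 + k(c)) + b = (28851 - 65835/167) + 16615 = 4752282/167 + 16615 = 7526987/167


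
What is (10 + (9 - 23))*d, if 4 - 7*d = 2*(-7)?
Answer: -72/7 ≈ -10.286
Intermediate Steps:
d = 18/7 (d = 4/7 - 2*(-7)/7 = 4/7 - 1/7*(-14) = 4/7 + 2 = 18/7 ≈ 2.5714)
(10 + (9 - 23))*d = (10 + (9 - 23))*(18/7) = (10 - 14)*(18/7) = -4*18/7 = -72/7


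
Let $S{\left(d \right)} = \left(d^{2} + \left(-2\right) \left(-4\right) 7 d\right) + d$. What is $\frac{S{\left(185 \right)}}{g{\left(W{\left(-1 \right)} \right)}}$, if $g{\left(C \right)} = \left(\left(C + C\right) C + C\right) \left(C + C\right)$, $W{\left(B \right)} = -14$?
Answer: $- \frac{22385}{5292} \approx -4.23$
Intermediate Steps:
$g{\left(C \right)} = 2 C \left(C + 2 C^{2}\right)$ ($g{\left(C \right)} = \left(2 C C + C\right) 2 C = \left(2 C^{2} + C\right) 2 C = \left(C + 2 C^{2}\right) 2 C = 2 C \left(C + 2 C^{2}\right)$)
$S{\left(d \right)} = d^{2} + 57 d$ ($S{\left(d \right)} = \left(d^{2} + 8 \cdot 7 d\right) + d = \left(d^{2} + 56 d\right) + d = d^{2} + 57 d$)
$\frac{S{\left(185 \right)}}{g{\left(W{\left(-1 \right)} \right)}} = \frac{185 \left(57 + 185\right)}{\left(-14\right)^{2} \left(2 + 4 \left(-14\right)\right)} = \frac{185 \cdot 242}{196 \left(2 - 56\right)} = \frac{44770}{196 \left(-54\right)} = \frac{44770}{-10584} = 44770 \left(- \frac{1}{10584}\right) = - \frac{22385}{5292}$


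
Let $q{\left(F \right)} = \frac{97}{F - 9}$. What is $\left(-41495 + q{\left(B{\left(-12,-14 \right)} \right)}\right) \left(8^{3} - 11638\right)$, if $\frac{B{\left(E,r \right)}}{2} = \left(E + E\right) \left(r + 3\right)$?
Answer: $\frac{239607399808}{519} \approx 4.6167 \cdot 10^{8}$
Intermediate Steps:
$B{\left(E,r \right)} = 4 E \left(3 + r\right)$ ($B{\left(E,r \right)} = 2 \left(E + E\right) \left(r + 3\right) = 2 \cdot 2 E \left(3 + r\right) = 4 E \left(3 + r\right)$)
$q{\left(F \right)} = \frac{97}{-9 + F}$
$\left(-41495 + q{\left(B{\left(-12,-14 \right)} \right)}\right) \left(8^{3} - 11638\right) = \left(-41495 + \frac{97}{-9 + 4 \left(-12\right) \left(3 - 14\right)}\right) \left(8^{3} - 11638\right) = \left(-41495 + \frac{97}{-9 + 4 \left(-12\right) \left(-11\right)}\right) \left(512 - 11638\right) = \left(-41495 + \frac{97}{-9 + 528}\right) \left(-11126\right) = \left(-41495 + \frac{97}{519}\right) \left(-11126\right) = \left(- \frac{21535808}{519}\right) \left(-11126\right) = \frac{239607399808}{519}$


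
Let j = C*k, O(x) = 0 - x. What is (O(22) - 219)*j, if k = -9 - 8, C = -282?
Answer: -1155354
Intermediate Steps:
k = -17
O(x) = -x
j = 4794 (j = -282*(-17) = 4794)
(O(22) - 219)*j = (-1*22 - 219)*4794 = (-22 - 219)*4794 = -241*4794 = -1155354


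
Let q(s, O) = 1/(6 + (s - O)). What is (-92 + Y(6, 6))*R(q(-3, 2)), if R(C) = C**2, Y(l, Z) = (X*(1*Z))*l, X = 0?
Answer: -92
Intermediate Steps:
q(s, O) = 1/(6 + s - O)
Y(l, Z) = 0 (Y(l, Z) = (0*(1*Z))*l = (0*Z)*l = 0*l = 0)
(-92 + Y(6, 6))*R(q(-3, 2)) = (-92 + 0)*(1/(6 - 3 - 1*2))**2 = -92/(6 - 3 - 2)**2 = -92*(1/1)**2 = -92*1**2 = -92*1 = -92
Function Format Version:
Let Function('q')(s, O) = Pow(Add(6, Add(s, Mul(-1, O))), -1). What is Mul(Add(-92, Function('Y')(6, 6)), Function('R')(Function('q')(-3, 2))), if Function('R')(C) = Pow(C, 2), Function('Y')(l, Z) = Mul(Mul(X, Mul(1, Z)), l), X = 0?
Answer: -92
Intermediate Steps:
Function('q')(s, O) = Pow(Add(6, s, Mul(-1, O)), -1)
Function('Y')(l, Z) = 0 (Function('Y')(l, Z) = Mul(Mul(0, Mul(1, Z)), l) = Mul(Mul(0, Z), l) = Mul(0, l) = 0)
Mul(Add(-92, Function('Y')(6, 6)), Function('R')(Function('q')(-3, 2))) = Mul(Add(-92, 0), Pow(Pow(Add(6, -3, Mul(-1, 2)), -1), 2)) = Mul(-92, Pow(Pow(Add(6, -3, -2), -1), 2)) = Mul(-92, Pow(Pow(1, -1), 2)) = Mul(-92, Pow(1, 2)) = Mul(-92, 1) = -92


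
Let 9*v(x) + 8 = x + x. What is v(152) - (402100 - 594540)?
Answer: 1732256/9 ≈ 1.9247e+5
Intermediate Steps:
v(x) = -8/9 + 2*x/9 (v(x) = -8/9 + (x + x)/9 = -8/9 + (2*x)/9 = -8/9 + 2*x/9)
v(152) - (402100 - 594540) = (-8/9 + (2/9)*152) - (402100 - 594540) = (-8/9 + 304/9) - 1*(-192440) = 296/9 + 192440 = 1732256/9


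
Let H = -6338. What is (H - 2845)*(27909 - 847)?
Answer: -248510346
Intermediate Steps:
(H - 2845)*(27909 - 847) = (-6338 - 2845)*(27909 - 847) = -9183*27062 = -248510346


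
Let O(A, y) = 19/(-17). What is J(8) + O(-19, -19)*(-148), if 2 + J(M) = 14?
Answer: 3016/17 ≈ 177.41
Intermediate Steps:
O(A, y) = -19/17 (O(A, y) = 19*(-1/17) = -19/17)
J(M) = 12 (J(M) = -2 + 14 = 12)
J(8) + O(-19, -19)*(-148) = 12 - 19/17*(-148) = 12 + 2812/17 = 3016/17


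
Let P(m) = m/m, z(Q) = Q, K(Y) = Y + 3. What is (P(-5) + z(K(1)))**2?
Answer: 25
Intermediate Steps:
K(Y) = 3 + Y
P(m) = 1
(P(-5) + z(K(1)))**2 = (1 + (3 + 1))**2 = (1 + 4)**2 = 5**2 = 25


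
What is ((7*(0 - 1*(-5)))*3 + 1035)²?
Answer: 1299600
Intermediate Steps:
((7*(0 - 1*(-5)))*3 + 1035)² = ((7*(0 + 5))*3 + 1035)² = ((7*5)*3 + 1035)² = (35*3 + 1035)² = (105 + 1035)² = 1140² = 1299600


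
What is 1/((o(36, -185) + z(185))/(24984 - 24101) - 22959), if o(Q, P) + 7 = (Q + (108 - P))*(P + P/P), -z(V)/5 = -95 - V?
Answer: -883/20331940 ≈ -4.3429e-5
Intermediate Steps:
z(V) = 475 + 5*V (z(V) = -5*(-95 - V) = 475 + 5*V)
o(Q, P) = -7 + (1 + P)*(108 + Q - P) (o(Q, P) = -7 + (Q + (108 - P))*(P + P/P) = -7 + (108 + Q - P)*(P + 1) = -7 + (108 + Q - P)*(1 + P) = -7 + (1 + P)*(108 + Q - P))
1/((o(36, -185) + z(185))/(24984 - 24101) - 22959) = 1/(((101 + 36 - 1*(-185)² + 107*(-185) - 185*36) + (475 + 5*185))/(24984 - 24101) - 22959) = 1/(((101 + 36 - 1*34225 - 19795 - 6660) + (475 + 925))/883 - 22959) = 1/(((101 + 36 - 34225 - 19795 - 6660) + 1400)*(1/883) - 22959) = 1/((-60543 + 1400)*(1/883) - 22959) = 1/(-59143*1/883 - 22959) = 1/(-59143/883 - 22959) = 1/(-20331940/883) = -883/20331940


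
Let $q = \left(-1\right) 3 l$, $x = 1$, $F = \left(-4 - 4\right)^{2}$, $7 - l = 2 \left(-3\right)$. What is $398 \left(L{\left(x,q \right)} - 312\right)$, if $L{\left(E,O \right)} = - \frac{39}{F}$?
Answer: $- \frac{3981393}{32} \approx -1.2442 \cdot 10^{5}$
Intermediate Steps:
$l = 13$ ($l = 7 - 2 \left(-3\right) = 7 - -6 = 7 + 6 = 13$)
$F = 64$ ($F = \left(-8\right)^{2} = 64$)
$q = -39$ ($q = \left(-1\right) 3 \cdot 13 = \left(-3\right) 13 = -39$)
$L{\left(E,O \right)} = - \frac{39}{64}$
$398 \left(L{\left(x,q \right)} - 312\right) = 398 \left(- \frac{39}{64} - 312\right) = 398 \left(- \frac{20007}{64}\right) = - \frac{3981393}{32}$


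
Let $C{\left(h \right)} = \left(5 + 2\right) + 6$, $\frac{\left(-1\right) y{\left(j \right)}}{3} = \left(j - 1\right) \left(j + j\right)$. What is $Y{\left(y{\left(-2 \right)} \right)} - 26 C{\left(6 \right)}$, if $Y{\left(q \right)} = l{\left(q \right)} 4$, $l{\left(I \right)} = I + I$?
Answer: $-626$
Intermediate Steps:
$l{\left(I \right)} = 2 I$
$y{\left(j \right)} = - 6 j \left(-1 + j\right)$ ($y{\left(j \right)} = - 3 \left(j - 1\right) \left(j + j\right) = - 3 \left(-1 + j\right) 2 j = - 3 \cdot 2 j \left(-1 + j\right) = - 6 j \left(-1 + j\right)$)
$C{\left(h \right)} = 13$ ($C{\left(h \right)} = 7 + 6 = 13$)
$Y{\left(q \right)} = 8 q$ ($Y{\left(q \right)} = 2 q 4 = 8 q$)
$Y{\left(y{\left(-2 \right)} \right)} - 26 C{\left(6 \right)} = 8 \cdot 6 \left(-2\right) \left(1 - -2\right) - 338 = 8 \cdot 6 \left(-2\right) \left(1 + 2\right) - 338 = 8 \cdot 6 \left(-2\right) 3 - 338 = 8 \left(-36\right) - 338 = -288 - 338 = -626$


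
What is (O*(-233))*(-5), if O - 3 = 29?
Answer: 37280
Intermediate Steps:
O = 32 (O = 3 + 29 = 32)
(O*(-233))*(-5) = (32*(-233))*(-5) = -7456*(-5) = 37280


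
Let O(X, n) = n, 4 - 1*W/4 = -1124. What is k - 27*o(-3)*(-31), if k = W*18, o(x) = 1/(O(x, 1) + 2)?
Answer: 81495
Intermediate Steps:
W = 4512 (W = 16 - 4*(-1124) = 16 + 4496 = 4512)
o(x) = ⅓ (o(x) = 1/(1 + 2) = 1/3 = ⅓)
k = 81216 (k = 4512*18 = 81216)
k - 27*o(-3)*(-31) = 81216 - 27*(⅓)*(-31) = 81216 - 9*(-31) = 81216 - 1*(-279) = 81216 + 279 = 81495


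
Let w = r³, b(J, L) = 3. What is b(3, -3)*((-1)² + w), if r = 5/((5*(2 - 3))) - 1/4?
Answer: -183/64 ≈ -2.8594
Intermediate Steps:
r = -5/4 (r = 5/((5*(-1))) - 1*¼ = 5/(-5) - ¼ = 5*(-⅕) - ¼ = -1 - ¼ = -5/4 ≈ -1.2500)
w = -125/64 (w = (-5/4)³ = -125/64 ≈ -1.9531)
b(3, -3)*((-1)² + w) = 3*((-1)² - 125/64) = 3*(1 - 125/64) = 3*(-61/64) = -183/64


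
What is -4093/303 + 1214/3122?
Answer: -6205252/472983 ≈ -13.119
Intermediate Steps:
-4093/303 + 1214/3122 = -4093*1/303 + 1214*(1/3122) = -4093/303 + 607/1561 = -6205252/472983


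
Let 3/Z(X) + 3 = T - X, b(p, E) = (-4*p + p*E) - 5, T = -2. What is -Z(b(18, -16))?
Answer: -1/120 ≈ -0.0083333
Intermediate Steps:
b(p, E) = -5 - 4*p + E*p (b(p, E) = (-4*p + E*p) - 5 = -5 - 4*p + E*p)
Z(X) = 3/(-5 - X) (Z(X) = 3/(-3 + (-2 - X)) = 3/(-5 - X))
-Z(b(18, -16)) = -(-3)/(5 + (-5 - 4*18 - 16*18)) = -(-3)/(5 + (-5 - 72 - 288)) = -(-3)/(5 - 365) = -(-3)/(-360) = -(-3)*(-1)/360 = -1*1/120 = -1/120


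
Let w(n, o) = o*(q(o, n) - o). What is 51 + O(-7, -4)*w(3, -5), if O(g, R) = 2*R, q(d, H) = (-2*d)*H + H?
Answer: 1571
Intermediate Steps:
q(d, H) = H - 2*H*d (q(d, H) = -2*H*d + H = H - 2*H*d)
w(n, o) = o*(-o + n*(1 - 2*o)) (w(n, o) = o*(n*(1 - 2*o) - o) = o*(-o + n*(1 - 2*o)))
51 + O(-7, -4)*w(3, -5) = 51 + (2*(-4))*(-5*(3 - 1*(-5) - 2*3*(-5))) = 51 - (-40)*(3 + 5 + 30) = 51 - (-40)*38 = 51 - 8*(-190) = 51 + 1520 = 1571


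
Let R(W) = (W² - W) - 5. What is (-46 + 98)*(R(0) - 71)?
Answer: -3952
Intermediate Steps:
R(W) = -5 + W² - W
(-46 + 98)*(R(0) - 71) = (-46 + 98)*((-5 + 0² - 1*0) - 71) = 52*((-5 + 0 + 0) - 71) = 52*(-5 - 71) = 52*(-76) = -3952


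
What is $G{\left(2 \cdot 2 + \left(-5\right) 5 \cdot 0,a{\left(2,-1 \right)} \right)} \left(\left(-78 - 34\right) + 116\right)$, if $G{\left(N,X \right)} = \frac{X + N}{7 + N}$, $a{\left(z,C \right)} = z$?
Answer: $\frac{24}{11} \approx 2.1818$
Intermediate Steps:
$G{\left(N,X \right)} = \frac{N + X}{7 + N}$
$G{\left(2 \cdot 2 + \left(-5\right) 5 \cdot 0,a{\left(2,-1 \right)} \right)} \left(\left(-78 - 34\right) + 116\right) = \frac{\left(2 \cdot 2 + \left(-5\right) 5 \cdot 0\right) + 2}{7 + \left(2 \cdot 2 + \left(-5\right) 5 \cdot 0\right)} \left(\left(-78 - 34\right) + 116\right) = \frac{\left(4 - 0\right) + 2}{7 + \left(4 - 0\right)} \left(-112 + 116\right) = \frac{\left(4 + 0\right) + 2}{7 + \left(4 + 0\right)} 4 = \frac{4 + 2}{7 + 4} \cdot 4 = \frac{1}{11} \cdot 6 \cdot 4 = \frac{6}{11} \cdot 4 = \frac{24}{11}$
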